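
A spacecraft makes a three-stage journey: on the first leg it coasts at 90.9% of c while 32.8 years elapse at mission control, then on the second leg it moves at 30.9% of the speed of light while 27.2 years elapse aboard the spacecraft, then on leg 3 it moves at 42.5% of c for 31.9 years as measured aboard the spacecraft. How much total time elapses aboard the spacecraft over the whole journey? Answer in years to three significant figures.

Leg 1: β = 0.909; γ = 1/√(1 − 0.909²) = 1/√0.1737 = 2.399; τ_1 = 32.8/2.399 = 13.67 years.
Leg 2: 27.2 years is already measured aboard the spacecraft.
Leg 3: 31.9 years is already measured aboard the spacecraft.
Total: 13.67 + 27.20 + 31.90 years.

τ = 72.8 years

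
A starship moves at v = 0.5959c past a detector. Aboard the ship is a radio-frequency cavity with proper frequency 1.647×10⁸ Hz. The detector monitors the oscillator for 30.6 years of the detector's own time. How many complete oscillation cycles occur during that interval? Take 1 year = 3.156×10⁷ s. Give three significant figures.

γ = 1/√(1 − 0.5959²) = 1/√0.6449 = 1.245
During 30.6 years of lab time, the oscillator's proper time advances by τ = Δt/γ = 30.6/1.245 = 24.57 years = 7.755×10⁸ s.
N = f × τ = 1.647×10⁸ × 7.755×10⁸ = 1.277×10¹⁷.

N = 1.28×10¹⁷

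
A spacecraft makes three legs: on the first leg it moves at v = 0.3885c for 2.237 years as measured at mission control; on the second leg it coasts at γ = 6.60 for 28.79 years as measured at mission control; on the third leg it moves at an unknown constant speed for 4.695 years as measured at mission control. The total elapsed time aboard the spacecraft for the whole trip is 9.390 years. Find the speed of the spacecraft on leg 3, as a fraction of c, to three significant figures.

Leg 1: γ = 1/√(1 − 0.3885²) = 1/√0.8491 = 1.085; τ_1 = 2.237/1.085 = 2.061 years.
Leg 2: γ = 6.60; τ_2 = 28.79/6.600 = 4.362 years.
Leg 3: speed unknown; τ_3 = 4.695/γ_3.
Total proper time: 2.061 + 4.362 + τ_3 = 9.390, so τ_3 = 9.390 − 6.423 = 2.967 years.
γ_3 = 4.695/2.967 = 1.583; β = √(1 − 1/γ²) = √0.6007.

β = 0.775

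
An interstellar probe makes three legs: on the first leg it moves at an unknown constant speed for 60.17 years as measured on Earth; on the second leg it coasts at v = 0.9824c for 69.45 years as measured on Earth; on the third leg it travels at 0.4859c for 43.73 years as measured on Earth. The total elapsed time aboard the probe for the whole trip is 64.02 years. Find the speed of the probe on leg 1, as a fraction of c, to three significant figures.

β = 0.977

Leg 1: speed unknown; τ_1 = 60.17/γ_1.
Leg 2: γ = 1/√(1 − 0.9824²) = 1/√0.03489 = 5.354; τ_2 = 69.45/5.354 = 12.97 years.
Leg 3: γ = 1/√(1 − 0.4859²) = 1/√0.7639 = 1.144; τ_3 = 43.73/1.144 = 38.22 years.
Total proper time: τ_1 + 12.97 + 38.22 = 64.02, so τ_1 = 64.02 − 51.19 = 12.83 years.
γ_1 = 60.17/12.83 = 4.691; β = √(1 − 1/γ²) = √0.9546.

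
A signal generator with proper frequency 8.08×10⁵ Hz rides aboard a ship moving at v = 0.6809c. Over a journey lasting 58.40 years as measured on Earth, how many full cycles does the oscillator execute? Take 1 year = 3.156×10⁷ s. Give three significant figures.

N = 1.09×10¹⁵

γ = 1/√(1 − 0.6809²) = 1/√0.5364 = 1.365
The oscillator's own cycle count is N = f × τ where τ is the proper time on the ship. τ = Δt/γ = 58.40/1.365 = 42.77 years = 1.350×10⁹ s.
N = 8.08×10⁵ × 1.350×10⁹ = 1.091×10¹⁵.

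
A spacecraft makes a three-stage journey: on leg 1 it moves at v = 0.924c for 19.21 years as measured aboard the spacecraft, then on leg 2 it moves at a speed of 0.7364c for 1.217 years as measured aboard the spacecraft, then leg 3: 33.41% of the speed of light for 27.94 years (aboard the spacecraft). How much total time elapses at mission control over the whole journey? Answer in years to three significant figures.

Δt = 81.7 years

Leg 1: γ = 1/√(1 − 0.924²) = 1/√0.1462 = 2.615; Δt_1 = 2.615 × 19.21 = 50.24 years.
Leg 2: γ = 1/√(1 − 0.7364²) = 1/√0.4577 = 1.478; Δt_2 = 1.478 × 1.217 = 1.799 years.
Leg 3: β = 0.3341; γ = 1/√(1 − 0.3341²) = 1/√0.8884 = 1.061; Δt_3 = 1.061 × 27.94 = 29.64 years.
Total: 50.24 + 1.799 + 29.64 years.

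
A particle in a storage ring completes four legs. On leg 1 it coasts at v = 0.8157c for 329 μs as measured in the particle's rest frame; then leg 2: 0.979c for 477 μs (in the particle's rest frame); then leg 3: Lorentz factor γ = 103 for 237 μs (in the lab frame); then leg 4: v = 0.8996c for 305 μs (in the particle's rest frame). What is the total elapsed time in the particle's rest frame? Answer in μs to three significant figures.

τ = 1110 μs

Leg 1: 329 μs is already measured in the particle's rest frame.
Leg 2: 477 μs is already measured in the particle's rest frame.
Leg 3: γ = 103; τ_3 = 237/103.0 = 2.301 μs.
Leg 4: 305 μs is already measured in the particle's rest frame.
Total: 329.0 + 477.0 + 2.301 + 305.0 μs.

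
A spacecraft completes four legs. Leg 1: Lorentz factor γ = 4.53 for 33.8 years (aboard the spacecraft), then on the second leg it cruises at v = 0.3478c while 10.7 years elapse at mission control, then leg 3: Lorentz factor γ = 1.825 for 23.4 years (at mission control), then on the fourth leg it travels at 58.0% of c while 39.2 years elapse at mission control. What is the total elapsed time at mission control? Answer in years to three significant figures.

Leg 1: γ = 4.53; Δt_1 = 4.530 × 33.8 = 153.1 years.
Leg 2: 10.7 years is already measured at mission control.
Leg 3: 23.4 years is already measured at mission control.
Leg 4: 39.2 years is already measured at mission control.
Total: 153.1 + 10.70 + 23.40 + 39.20 years.

Δt = 226 years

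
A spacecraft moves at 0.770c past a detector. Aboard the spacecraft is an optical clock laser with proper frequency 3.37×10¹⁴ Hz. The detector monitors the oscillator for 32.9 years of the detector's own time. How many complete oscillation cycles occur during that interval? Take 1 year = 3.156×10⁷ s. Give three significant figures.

N = 2.23×10²³

γ = 1/√(1 − 0.770²) = 1/√0.4071 = 1.567
During 32.9 years of lab time, the oscillator's proper time advances by τ = Δt/γ = 32.9/1.567 = 20.99 years = 6.625×10⁸ s.
N = f × τ = 3.37×10¹⁴ × 6.625×10⁸ = 2.233×10²³.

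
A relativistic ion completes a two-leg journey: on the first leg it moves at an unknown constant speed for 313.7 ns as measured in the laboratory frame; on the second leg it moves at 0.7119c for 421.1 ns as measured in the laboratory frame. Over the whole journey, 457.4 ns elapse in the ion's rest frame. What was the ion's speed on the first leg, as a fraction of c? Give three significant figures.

β = 0.857

Leg 1: speed unknown; τ_1 = 313.7/γ_1.
Leg 2: γ = 1/√(1 − 0.7119²) = 1/√0.4932 = 1.424; τ_2 = 421.1/1.424 = 295.7 ns.
Total proper time: τ_1 + 295.7 = 457.4, so τ_1 = 457.4 − 295.7 = 161.7 ns.
γ_1 = 313.7/161.7 = 1.940; β = √(1 − 1/γ²) = √0.7344.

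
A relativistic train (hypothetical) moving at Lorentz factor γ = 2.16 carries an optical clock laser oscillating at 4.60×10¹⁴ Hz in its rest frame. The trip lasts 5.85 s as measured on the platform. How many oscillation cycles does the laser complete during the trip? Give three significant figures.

N = 1.25×10¹⁵

γ = 2.16
The oscillator's own cycle count is N = f × τ where τ is the proper time on the train. τ = Δt/γ = 5.85/2.160 = 2.708 s = 2.708×10⁰ s.
N = 4.60×10¹⁴ × 2.708×10⁰ = 1.246×10¹⁵.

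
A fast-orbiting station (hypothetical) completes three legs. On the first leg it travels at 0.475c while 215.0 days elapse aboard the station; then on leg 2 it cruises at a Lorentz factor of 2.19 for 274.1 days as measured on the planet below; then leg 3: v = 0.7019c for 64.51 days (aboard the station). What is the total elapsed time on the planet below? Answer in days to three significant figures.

Leg 1: γ = 1/√(1 − 0.475²) = 1/√0.7744 = 1.136; Δt_1 = 1.136 × 215.0 = 244.3 days.
Leg 2: 274.1 days is already measured on the planet below.
Leg 3: γ = 1/√(1 − 0.7019²) = 1/√0.5073 = 1.404; Δt_3 = 1.404 × 64.51 = 90.57 days.
Total: 244.3 + 274.1 + 90.57 days.

Δt = 609 days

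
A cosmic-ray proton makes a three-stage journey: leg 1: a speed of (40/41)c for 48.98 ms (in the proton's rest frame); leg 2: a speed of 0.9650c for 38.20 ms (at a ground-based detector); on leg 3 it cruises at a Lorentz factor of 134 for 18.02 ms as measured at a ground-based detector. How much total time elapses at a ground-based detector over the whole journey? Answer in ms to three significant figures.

Δt = 279 ms

Leg 1: γ = 1/√(1 − (40/41)²) = 41/9 ≈ 4.556; Δt_1 = 4.556 × 48.98 = 223.1 ms.
Leg 2: 38.20 ms is already measured at a ground-based detector.
Leg 3: 18.02 ms is already measured at a ground-based detector.
Total: 223.1 + 38.20 + 18.02 ms.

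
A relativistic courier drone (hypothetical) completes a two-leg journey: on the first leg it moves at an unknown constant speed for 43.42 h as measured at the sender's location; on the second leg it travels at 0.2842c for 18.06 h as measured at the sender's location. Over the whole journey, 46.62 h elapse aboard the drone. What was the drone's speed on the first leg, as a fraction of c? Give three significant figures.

Leg 1: speed unknown; τ_1 = 43.42/γ_1.
Leg 2: γ = 1/√(1 − 0.2842²) = 1/√0.9192 = 1.043; τ_2 = 18.06/1.043 = 17.32 h.
Total proper time: τ_1 + 17.32 = 46.62, so τ_1 = 46.62 − 17.32 = 29.30 h.
γ_1 = 43.42/29.30 = 1.482; β = √(1 − 1/γ²) = √0.5445.

β = 0.738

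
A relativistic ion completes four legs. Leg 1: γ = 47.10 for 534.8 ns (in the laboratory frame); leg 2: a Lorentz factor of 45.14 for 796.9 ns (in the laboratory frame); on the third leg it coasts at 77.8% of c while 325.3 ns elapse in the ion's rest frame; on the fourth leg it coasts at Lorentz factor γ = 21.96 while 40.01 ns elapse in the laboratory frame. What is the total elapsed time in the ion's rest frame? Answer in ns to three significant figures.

τ = 356 ns

Leg 1: γ = 47.10; τ_1 = 534.8/47.10 = 11.35 ns.
Leg 2: γ = 45.14; τ_2 = 796.9/45.14 = 17.65 ns.
Leg 3: 325.3 ns is already measured in the ion's rest frame.
Leg 4: γ = 21.96; τ_4 = 40.01/21.96 = 1.822 ns.
Total: 11.35 + 17.65 + 325.3 + 1.822 ns.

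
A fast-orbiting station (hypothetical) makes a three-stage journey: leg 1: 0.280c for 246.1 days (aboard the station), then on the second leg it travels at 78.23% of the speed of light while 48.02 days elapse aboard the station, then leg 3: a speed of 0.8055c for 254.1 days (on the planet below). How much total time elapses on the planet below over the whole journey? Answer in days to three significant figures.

Leg 1: γ = 1/√(1 − 0.280²) = 25/24 ≈ 1.042; Δt_1 = 1.042 × 246.1 = 256.4 days.
Leg 2: β = 0.7823; γ = 1/√(1 − 0.7823²) = 1/√0.3880 = 1.605; Δt_2 = 1.605 × 48.02 = 77.09 days.
Leg 3: 254.1 days is already measured on the planet below.
Total: 256.4 + 77.09 + 254.1 days.

Δt = 588 days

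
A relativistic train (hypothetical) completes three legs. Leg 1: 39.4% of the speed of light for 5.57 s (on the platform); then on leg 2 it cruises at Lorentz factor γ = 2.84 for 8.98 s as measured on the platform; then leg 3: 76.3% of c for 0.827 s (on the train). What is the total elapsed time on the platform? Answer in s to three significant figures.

Δt = 15.8 s

Leg 1: 5.57 s is already measured on the platform.
Leg 2: 8.98 s is already measured on the platform.
Leg 3: β = 0.763; γ = 1/√(1 − 0.763²) = 1/√0.4178 = 1.547; Δt_3 = 1.547 × 0.827 = 1.279 s.
Total: 5.570 + 8.980 + 1.279 s.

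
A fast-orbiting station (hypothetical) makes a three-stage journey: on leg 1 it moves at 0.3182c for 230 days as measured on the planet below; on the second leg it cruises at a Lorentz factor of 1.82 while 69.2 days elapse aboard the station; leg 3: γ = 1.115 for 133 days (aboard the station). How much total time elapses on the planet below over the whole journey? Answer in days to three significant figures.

Δt = 504 days

Leg 1: 230 days is already measured on the planet below.
Leg 2: γ = 1.82; Δt_2 = 1.820 × 69.2 = 125.9 days.
Leg 3: γ = 1.115; Δt_3 = 1.115 × 133 = 148.3 days.
Total: 230.0 + 125.9 + 148.3 days.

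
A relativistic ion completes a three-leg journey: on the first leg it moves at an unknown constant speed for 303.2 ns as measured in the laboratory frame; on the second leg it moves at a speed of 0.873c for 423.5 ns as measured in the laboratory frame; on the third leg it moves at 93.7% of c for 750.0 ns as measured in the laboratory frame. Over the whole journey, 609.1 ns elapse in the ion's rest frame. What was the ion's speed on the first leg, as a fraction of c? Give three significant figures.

β = 0.886

Leg 1: speed unknown; τ_1 = 303.2/γ_1.
Leg 2: γ = 1/√(1 − 0.873²) = 1/√0.2379 = 2.050; τ_2 = 423.5/2.050 = 206.5 ns.
Leg 3: β = 0.937; γ = 1/√(1 − 0.937²) = 1/√0.1220 = 2.863; τ_3 = 750.0/2.863 = 262.0 ns.
Total proper time: τ_1 + 206.5 + 262.0 = 609.1, so τ_1 = 609.1 − 468.5 = 140.6 ns.
γ_1 = 303.2/140.6 = 2.157; β = √(1 − 1/γ²) = √0.7851.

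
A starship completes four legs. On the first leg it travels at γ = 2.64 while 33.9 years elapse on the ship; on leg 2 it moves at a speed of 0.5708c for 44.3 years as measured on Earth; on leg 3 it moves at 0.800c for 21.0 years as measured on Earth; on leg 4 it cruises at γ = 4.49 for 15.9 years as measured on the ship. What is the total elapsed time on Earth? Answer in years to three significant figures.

Leg 1: γ = 2.64; Δt_1 = 2.640 × 33.9 = 89.50 years.
Leg 2: 44.3 years is already measured on Earth.
Leg 3: 21.0 years is already measured on Earth.
Leg 4: γ = 4.49; Δt_4 = 4.490 × 15.9 = 71.39 years.
Total: 89.50 + 44.30 + 21.00 + 71.39 years.

Δt = 226 years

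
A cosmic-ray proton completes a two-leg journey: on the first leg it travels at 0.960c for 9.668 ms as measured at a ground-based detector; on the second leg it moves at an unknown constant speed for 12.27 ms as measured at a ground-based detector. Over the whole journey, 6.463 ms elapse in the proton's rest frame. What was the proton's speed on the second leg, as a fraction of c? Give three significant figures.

Leg 1: γ = 1/√(1 − 0.960²) = 1/√0.07840 = 3.571; τ_1 = 9.668/3.571 = 2.707 ms.
Leg 2: speed unknown; τ_2 = 12.27/γ_2.
Total proper time: 2.707 + τ_2 = 6.463, so τ_2 = 6.463 − 2.707 = 3.756 ms.
γ_2 = 12.27/3.756 = 3.267; β = √(1 − 1/γ²) = √0.9063.

β = 0.952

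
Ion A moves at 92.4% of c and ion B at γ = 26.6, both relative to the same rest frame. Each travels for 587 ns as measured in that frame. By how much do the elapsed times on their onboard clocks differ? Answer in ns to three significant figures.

|τ_A − τ_B| = 202 ns

A: β = 0.924; γ = 1/√(1 − 0.924²) = 1/√0.1462 = 2.615; τ_A = 587/2.615 = 224.5 ns.
B: γ = 26.6; τ_B = 587/26.60 = 22.07 ns.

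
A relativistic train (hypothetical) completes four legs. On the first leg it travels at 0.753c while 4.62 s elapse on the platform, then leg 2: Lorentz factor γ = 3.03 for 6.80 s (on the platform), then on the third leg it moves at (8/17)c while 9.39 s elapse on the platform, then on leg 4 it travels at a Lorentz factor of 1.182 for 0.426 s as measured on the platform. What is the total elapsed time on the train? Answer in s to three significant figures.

τ = 13.9 s

Leg 1: γ = 1/√(1 − 0.753²) = 1/√0.4330 = 1.520; τ_1 = 4.62/1.520 = 3.040 s.
Leg 2: γ = 3.03; τ_2 = 6.80/3.030 = 2.244 s.
Leg 3: γ = 1/√(1 − (8/17)²) = 17/15 ≈ 1.133; τ_3 = 9.39/1.133 = 8.285 s.
Leg 4: γ = 1.182; τ_4 = 0.426/1.182 = 0.3604 s.
Total: 3.040 + 2.244 + 8.285 + 0.3604 s.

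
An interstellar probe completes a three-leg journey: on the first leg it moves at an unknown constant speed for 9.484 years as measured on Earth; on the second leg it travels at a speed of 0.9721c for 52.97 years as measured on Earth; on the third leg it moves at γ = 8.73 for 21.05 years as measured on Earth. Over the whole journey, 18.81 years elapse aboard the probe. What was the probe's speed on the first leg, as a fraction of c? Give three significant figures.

β = 0.908

Leg 1: speed unknown; τ_1 = 9.484/γ_1.
Leg 2: γ = 1/√(1 − 0.9721²) = 1/√0.05502 = 4.263; τ_2 = 52.97/4.263 = 12.43 years.
Leg 3: γ = 8.73; τ_3 = 21.05/8.730 = 2.411 years.
Total proper time: τ_1 + 12.43 + 2.411 = 18.81, so τ_1 = 18.81 − 14.84 = 3.974 years.
γ_1 = 9.484/3.974 = 2.387; β = √(1 − 1/γ²) = √0.8244.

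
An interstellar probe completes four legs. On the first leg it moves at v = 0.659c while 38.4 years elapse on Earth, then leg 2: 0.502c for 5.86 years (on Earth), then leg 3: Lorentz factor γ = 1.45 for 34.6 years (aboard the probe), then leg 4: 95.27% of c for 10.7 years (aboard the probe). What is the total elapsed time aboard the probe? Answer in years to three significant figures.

Leg 1: γ = 1/√(1 − 0.659²) = 1/√0.5657 = 1.330; τ_1 = 38.4/1.330 = 28.88 years.
Leg 2: γ = 1/√(1 − 0.502²) = 1/√0.7480 = 1.156; τ_2 = 5.86/1.156 = 5.068 years.
Leg 3: 34.6 years is already measured aboard the probe.
Leg 4: 10.7 years is already measured aboard the probe.
Total: 28.88 + 5.068 + 34.60 + 10.70 years.

τ = 79.3 years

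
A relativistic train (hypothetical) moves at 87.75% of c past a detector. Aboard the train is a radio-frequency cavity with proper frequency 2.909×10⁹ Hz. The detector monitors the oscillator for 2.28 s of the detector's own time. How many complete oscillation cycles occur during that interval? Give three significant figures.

β = 0.8775; γ = 1/√(1 − 0.8775²) = 1/√0.2300 = 2.085
During 2.28 s of lab time, the oscillator's proper time advances by τ = Δt/γ = 2.28/2.085 = 1.093 s = 1.093×10⁰ s.
N = f × τ = 2.909×10⁹ × 1.093×10⁰ = 3.181×10⁹.

N = 3.18×10⁹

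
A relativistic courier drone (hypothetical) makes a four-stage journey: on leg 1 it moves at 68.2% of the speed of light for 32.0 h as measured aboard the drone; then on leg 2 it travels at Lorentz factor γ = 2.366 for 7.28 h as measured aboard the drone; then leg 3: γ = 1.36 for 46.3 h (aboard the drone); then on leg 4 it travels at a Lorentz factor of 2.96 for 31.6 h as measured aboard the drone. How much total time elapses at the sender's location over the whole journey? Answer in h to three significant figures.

Leg 1: β = 0.682; γ = 1/√(1 − 0.682²) = 1/√0.5349 = 1.367; Δt_1 = 1.367 × 32.0 = 43.75 h.
Leg 2: γ = 2.366; Δt_2 = 2.366 × 7.28 = 17.22 h.
Leg 3: γ = 1.36; Δt_3 = 1.360 × 46.3 = 62.97 h.
Leg 4: γ = 2.96; Δt_4 = 2.960 × 31.6 = 93.54 h.
Total: 43.75 + 17.22 + 62.97 + 93.54 h.

Δt = 217 h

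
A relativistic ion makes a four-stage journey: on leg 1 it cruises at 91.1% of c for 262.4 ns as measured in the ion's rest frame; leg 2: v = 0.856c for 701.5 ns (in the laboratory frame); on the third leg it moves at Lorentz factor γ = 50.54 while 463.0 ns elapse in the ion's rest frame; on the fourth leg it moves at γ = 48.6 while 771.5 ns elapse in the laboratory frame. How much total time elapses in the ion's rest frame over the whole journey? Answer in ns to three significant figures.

Leg 1: 262.4 ns is already measured in the ion's rest frame.
Leg 2: γ = 1/√(1 − 0.856²) = 1/√0.2673 = 1.934; τ_2 = 701.5/1.934 = 362.7 ns.
Leg 3: 463.0 ns is already measured in the ion's rest frame.
Leg 4: γ = 48.6; τ_4 = 771.5/48.60 = 15.87 ns.
Total: 262.4 + 362.7 + 463.0 + 15.87 ns.

τ = 1100 ns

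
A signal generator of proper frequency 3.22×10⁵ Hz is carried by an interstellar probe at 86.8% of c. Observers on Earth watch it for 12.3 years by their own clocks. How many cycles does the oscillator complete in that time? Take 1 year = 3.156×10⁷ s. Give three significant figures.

β = 0.868; γ = 1/√(1 − 0.868²) = 1/√0.2466 = 2.014
During 12.3 years of lab time, the oscillator's proper time advances by τ = Δt/γ = 12.3/2.014 = 6.108 years = 1.928×10⁸ s.
N = f × τ = 3.22×10⁵ × 1.928×10⁸ = 6.207×10¹³.

N = 6.21×10¹³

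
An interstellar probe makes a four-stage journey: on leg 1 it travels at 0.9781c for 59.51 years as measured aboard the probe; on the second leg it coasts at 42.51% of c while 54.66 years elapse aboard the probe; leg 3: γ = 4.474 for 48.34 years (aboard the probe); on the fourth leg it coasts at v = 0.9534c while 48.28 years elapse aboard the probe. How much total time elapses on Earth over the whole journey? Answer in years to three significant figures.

Δt = 723 years

Leg 1: γ = 1/√(1 − 0.9781²) = 1/√0.04332 = 4.805; Δt_1 = 4.805 × 59.51 = 285.9 years.
Leg 2: β = 0.4251; γ = 1/√(1 − 0.4251²) = 1/√0.8193 = 1.105; Δt_2 = 1.105 × 54.66 = 60.39 years.
Leg 3: γ = 4.474; Δt_3 = 4.474 × 48.34 = 216.3 years.
Leg 4: γ = 1/√(1 − 0.9534²) = 1/√0.09103 = 3.314; Δt_4 = 3.314 × 48.28 = 160.0 years.
Total: 285.9 + 60.39 + 216.3 + 160.0 years.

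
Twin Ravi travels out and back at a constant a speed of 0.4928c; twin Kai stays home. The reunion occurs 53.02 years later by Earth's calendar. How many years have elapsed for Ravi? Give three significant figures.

γ = 1/√(1 − 0.4928²) = 1/√0.7571 = 1.149
Ravi's clock measures proper time along the trip: τ = Δt/γ = 53.02/1.149 years.

τ = 46.1 years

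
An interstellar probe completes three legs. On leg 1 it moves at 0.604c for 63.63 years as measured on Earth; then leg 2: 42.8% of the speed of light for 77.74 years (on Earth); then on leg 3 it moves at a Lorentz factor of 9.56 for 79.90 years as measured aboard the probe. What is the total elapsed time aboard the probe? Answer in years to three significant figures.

τ = 201 years

Leg 1: γ = 1/√(1 − 0.604²) = 1/√0.6352 = 1.255; τ_1 = 63.63/1.255 = 50.71 years.
Leg 2: β = 0.428; γ = 1/√(1 − 0.428²) = 1/√0.8168 = 1.106; τ_2 = 77.74/1.106 = 70.26 years.
Leg 3: 79.90 years is already measured aboard the probe.
Total: 50.71 + 70.26 + 79.90 years.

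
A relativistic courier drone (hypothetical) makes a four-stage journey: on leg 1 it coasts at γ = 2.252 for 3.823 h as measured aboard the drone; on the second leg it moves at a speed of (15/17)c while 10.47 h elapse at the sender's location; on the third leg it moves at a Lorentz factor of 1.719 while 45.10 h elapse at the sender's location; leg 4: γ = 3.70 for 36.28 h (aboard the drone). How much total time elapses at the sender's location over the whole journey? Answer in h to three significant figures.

Δt = 198 h

Leg 1: γ = 2.252; Δt_1 = 2.252 × 3.823 = 8.609 h.
Leg 2: 10.47 h is already measured at the sender's location.
Leg 3: 45.10 h is already measured at the sender's location.
Leg 4: γ = 3.70; Δt_4 = 3.700 × 36.28 = 134.2 h.
Total: 8.609 + 10.47 + 45.10 + 134.2 h.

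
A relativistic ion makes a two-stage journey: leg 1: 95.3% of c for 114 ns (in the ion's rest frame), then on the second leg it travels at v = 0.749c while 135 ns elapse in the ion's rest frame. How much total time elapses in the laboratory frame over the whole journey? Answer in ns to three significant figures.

Leg 1: β = 0.953; γ = 1/√(1 − 0.953²) = 1/√0.09179 = 3.301; Δt_1 = 3.301 × 114 = 376.3 ns.
Leg 2: γ = 1/√(1 − 0.749²) = 1/√0.4390 = 1.509; Δt_2 = 1.509 × 135 = 203.8 ns.
Total: 376.3 + 203.8 ns.

Δt = 580 ns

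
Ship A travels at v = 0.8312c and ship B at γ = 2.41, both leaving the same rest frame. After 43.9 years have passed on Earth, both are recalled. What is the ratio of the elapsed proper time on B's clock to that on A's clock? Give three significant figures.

A: γ = 1/√(1 − 0.8312²) = 1/√0.3091 = 1.799. B: γ = 2.41.
τ_A/τ_B = γ_B/γ_A = 2.410/1.799 = 1.340, so τ_B/τ_A = 0.7463.

τ_B/τ_A = 0.746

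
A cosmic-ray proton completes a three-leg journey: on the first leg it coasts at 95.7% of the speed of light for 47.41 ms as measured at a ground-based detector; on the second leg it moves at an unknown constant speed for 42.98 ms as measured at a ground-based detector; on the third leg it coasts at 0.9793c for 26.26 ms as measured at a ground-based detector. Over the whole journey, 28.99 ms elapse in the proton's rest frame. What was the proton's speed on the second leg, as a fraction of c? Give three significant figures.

β = 0.973

Leg 1: β = 0.957; γ = 1/√(1 − 0.957²) = 1/√0.08415 = 3.447; τ_1 = 47.41/3.447 = 13.75 ms.
Leg 2: speed unknown; τ_2 = 42.98/γ_2.
Leg 3: γ = 1/√(1 − 0.9793²) = 1/√0.04097 = 4.940; τ_3 = 26.26/4.940 = 5.315 ms.
Total proper time: 13.75 + τ_2 + 5.315 = 28.99, so τ_2 = 28.99 − 19.07 = 9.922 ms.
γ_2 = 42.98/9.922 = 4.332; β = √(1 − 1/γ²) = √0.9467.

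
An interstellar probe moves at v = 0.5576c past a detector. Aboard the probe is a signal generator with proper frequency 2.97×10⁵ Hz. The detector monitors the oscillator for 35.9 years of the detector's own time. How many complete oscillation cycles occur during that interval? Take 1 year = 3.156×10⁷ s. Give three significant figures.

γ = 1/√(1 − 0.5576²) = 1/√0.6891 = 1.205
During 35.9 years of lab time, the oscillator's proper time advances by τ = Δt/γ = 35.9/1.205 = 29.80 years = 9.405×10⁸ s.
N = f × τ = 2.97×10⁵ × 9.405×10⁸ = 2.793×10¹⁴.

N = 2.79×10¹⁴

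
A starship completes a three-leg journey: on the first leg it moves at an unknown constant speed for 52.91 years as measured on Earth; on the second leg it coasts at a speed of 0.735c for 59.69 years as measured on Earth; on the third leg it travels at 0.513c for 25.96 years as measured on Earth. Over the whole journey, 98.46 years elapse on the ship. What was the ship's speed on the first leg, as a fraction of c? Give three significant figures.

β = 0.738

Leg 1: speed unknown; τ_1 = 52.91/γ_1.
Leg 2: γ = 1/√(1 − 0.735²) = 1/√0.4598 = 1.475; τ_2 = 59.69/1.475 = 40.47 years.
Leg 3: γ = 1/√(1 − 0.513²) = 1/√0.7368 = 1.165; τ_3 = 25.96/1.165 = 22.28 years.
Total proper time: τ_1 + 40.47 + 22.28 = 98.46, so τ_1 = 98.46 − 62.76 = 35.70 years.
γ_1 = 52.91/35.70 = 1.482; β = √(1 − 1/γ²) = √0.5447.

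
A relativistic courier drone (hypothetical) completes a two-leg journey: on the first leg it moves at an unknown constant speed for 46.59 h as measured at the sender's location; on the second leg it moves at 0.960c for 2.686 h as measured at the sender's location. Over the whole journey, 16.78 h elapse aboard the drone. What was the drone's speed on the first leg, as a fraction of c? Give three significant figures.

β = 0.939

Leg 1: speed unknown; τ_1 = 46.59/γ_1.
Leg 2: γ = 1/√(1 − 0.960²) = 1/√0.07840 = 3.571; τ_2 = 2.686/3.571 = 0.7521 h.
Total proper time: τ_1 + 0.7521 = 16.78, so τ_1 = 16.78 − 0.7521 = 16.03 h.
γ_1 = 46.59/16.03 = 2.907; β = √(1 − 1/γ²) = √0.8816.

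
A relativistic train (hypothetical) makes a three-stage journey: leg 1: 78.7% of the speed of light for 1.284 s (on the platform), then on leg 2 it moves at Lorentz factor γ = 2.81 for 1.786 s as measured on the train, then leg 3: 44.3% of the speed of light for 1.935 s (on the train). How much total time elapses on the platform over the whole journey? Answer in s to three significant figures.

Leg 1: 1.284 s is already measured on the platform.
Leg 2: γ = 2.81; Δt_2 = 2.810 × 1.786 = 5.019 s.
Leg 3: β = 0.443; γ = 1/√(1 − 0.443²) = 1/√0.8038 = 1.115; Δt_3 = 1.115 × 1.935 = 2.158 s.
Total: 1.284 + 5.019 + 2.158 s.

Δt = 8.46 s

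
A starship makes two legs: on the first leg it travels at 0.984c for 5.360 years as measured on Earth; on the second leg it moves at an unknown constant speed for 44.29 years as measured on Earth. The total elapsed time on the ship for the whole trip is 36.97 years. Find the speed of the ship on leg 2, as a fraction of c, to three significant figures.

β = 0.582

Leg 1: γ = 1/√(1 − 0.984²) = 1/√0.03174 = 5.613; τ_1 = 5.360/5.613 = 0.9550 years.
Leg 2: speed unknown; τ_2 = 44.29/γ_2.
Total proper time: 0.9550 + τ_2 = 36.97, so τ_2 = 36.97 − 0.9550 = 36.02 years.
γ_2 = 44.29/36.02 = 1.230; β = √(1 − 1/γ²) = √0.3388.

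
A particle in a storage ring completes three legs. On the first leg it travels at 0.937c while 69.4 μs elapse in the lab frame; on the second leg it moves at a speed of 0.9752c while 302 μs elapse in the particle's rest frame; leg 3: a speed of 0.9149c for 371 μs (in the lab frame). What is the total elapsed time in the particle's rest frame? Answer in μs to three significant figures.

Leg 1: γ = 1/√(1 − 0.937²) = 1/√0.1220 = 2.863; τ_1 = 69.4/2.863 = 24.24 μs.
Leg 2: 302 μs is already measured in the particle's rest frame.
Leg 3: γ = 1/√(1 − 0.9149²) = 1/√0.1630 = 2.477; τ_3 = 371/2.477 = 149.8 μs.
Total: 24.24 + 302.0 + 149.8 μs.

τ = 476 μs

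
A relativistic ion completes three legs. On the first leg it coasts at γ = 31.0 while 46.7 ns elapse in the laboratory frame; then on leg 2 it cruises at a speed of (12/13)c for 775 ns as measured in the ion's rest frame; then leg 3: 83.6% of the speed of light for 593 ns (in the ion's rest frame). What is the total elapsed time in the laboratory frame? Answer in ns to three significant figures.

Leg 1: 46.7 ns is already measured in the laboratory frame.
Leg 2: γ = 1/√(1 − (12/13)²) = 13/5 = 2.600; Δt_2 = 2.600 × 775 = 2015 ns.
Leg 3: β = 0.836; γ = 1/√(1 − 0.836²) = 1/√0.3011 = 1.822; Δt_3 = 1.822 × 593 = 1081 ns.
Total: 46.70 + 2015 + 1081 ns.

Δt = 3140 ns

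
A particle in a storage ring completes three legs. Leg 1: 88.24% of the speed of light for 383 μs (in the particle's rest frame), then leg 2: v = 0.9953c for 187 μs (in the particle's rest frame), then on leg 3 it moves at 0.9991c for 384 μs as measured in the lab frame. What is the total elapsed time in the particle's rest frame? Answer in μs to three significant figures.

Leg 1: 383 μs is already measured in the particle's rest frame.
Leg 2: 187 μs is already measured in the particle's rest frame.
Leg 3: γ = 1/√(1 − 0.9991²) = 1/√0.001799 = 23.58; τ_3 = 384/23.58 = 16.29 μs.
Total: 383.0 + 187.0 + 16.29 μs.

τ = 586 μs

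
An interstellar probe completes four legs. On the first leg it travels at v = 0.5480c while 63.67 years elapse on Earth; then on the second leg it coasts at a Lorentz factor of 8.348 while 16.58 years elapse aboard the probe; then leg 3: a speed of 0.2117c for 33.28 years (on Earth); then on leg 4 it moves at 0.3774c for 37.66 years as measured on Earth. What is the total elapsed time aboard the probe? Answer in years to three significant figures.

τ = 137 years

Leg 1: γ = 1/√(1 − 0.5480²) = 1/√0.6997 = 1.195; τ_1 = 63.67/1.195 = 53.26 years.
Leg 2: 16.58 years is already measured aboard the probe.
Leg 3: γ = 1/√(1 − 0.2117²) = 1/√0.9552 = 1.023; τ_3 = 33.28/1.023 = 32.53 years.
Leg 4: γ = 1/√(1 − 0.3774²) = 1/√0.8576 = 1.080; τ_4 = 37.66/1.080 = 34.88 years.
Total: 53.26 + 16.58 + 32.53 + 34.88 years.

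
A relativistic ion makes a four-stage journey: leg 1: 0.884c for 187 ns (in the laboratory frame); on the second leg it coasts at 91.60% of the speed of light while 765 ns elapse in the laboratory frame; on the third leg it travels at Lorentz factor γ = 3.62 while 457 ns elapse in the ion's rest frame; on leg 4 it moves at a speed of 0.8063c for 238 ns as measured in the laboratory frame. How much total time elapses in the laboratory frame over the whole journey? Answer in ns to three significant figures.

Δt = 2840 ns

Leg 1: 187 ns is already measured in the laboratory frame.
Leg 2: 765 ns is already measured in the laboratory frame.
Leg 3: γ = 3.62; Δt_3 = 3.620 × 457 = 1654 ns.
Leg 4: 238 ns is already measured in the laboratory frame.
Total: 187.0 + 765.0 + 1654 + 238.0 ns.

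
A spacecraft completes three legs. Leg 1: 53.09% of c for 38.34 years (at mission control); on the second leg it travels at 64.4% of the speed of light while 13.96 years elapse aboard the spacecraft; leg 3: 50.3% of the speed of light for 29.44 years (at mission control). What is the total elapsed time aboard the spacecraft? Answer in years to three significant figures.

Leg 1: β = 0.5309; γ = 1/√(1 − 0.5309²) = 1/√0.7181 = 1.180; τ_1 = 38.34/1.180 = 32.49 years.
Leg 2: 13.96 years is already measured aboard the spacecraft.
Leg 3: β = 0.503; γ = 1/√(1 − 0.503²) = 1/√0.7470 = 1.157; τ_3 = 29.44/1.157 = 25.44 years.
Total: 32.49 + 13.96 + 25.44 years.

τ = 71.9 years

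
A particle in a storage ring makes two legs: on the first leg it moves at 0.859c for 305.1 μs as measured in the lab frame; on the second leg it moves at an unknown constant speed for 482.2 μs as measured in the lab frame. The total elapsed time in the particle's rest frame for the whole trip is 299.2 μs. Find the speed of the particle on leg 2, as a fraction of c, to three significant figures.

β = 0.955

Leg 1: γ = 1/√(1 − 0.859²) = 1/√0.2621 = 1.953; τ_1 = 305.1/1.953 = 156.2 μs.
Leg 2: speed unknown; τ_2 = 482.2/γ_2.
Total proper time: 156.2 + τ_2 = 299.2, so τ_2 = 299.2 − 156.2 = 143.0 μs.
γ_2 = 482.2/143.0 = 3.372; β = √(1 − 1/γ²) = √0.9121.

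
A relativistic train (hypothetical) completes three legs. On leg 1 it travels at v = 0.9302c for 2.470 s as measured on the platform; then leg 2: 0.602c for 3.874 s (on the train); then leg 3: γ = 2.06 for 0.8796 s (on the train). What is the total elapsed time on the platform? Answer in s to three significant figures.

Δt = 9.13 s

Leg 1: 2.470 s is already measured on the platform.
Leg 2: γ = 1/√(1 − 0.602²) = 1/√0.6376 = 1.252; Δt_2 = 1.252 × 3.874 = 4.852 s.
Leg 3: γ = 2.06; Δt_3 = 2.060 × 0.8796 = 1.812 s.
Total: 2.470 + 4.852 + 1.812 s.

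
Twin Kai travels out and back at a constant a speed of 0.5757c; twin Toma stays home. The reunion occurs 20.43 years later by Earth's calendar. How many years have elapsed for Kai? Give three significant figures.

τ = 16.7 years

γ = 1/√(1 − 0.5757²) = 1/√0.6686 = 1.223
Kai's clock measures proper time along the trip: τ = Δt/γ = 20.43/1.223 years.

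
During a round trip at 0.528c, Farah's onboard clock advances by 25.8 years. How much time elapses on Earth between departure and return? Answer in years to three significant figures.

γ = 1/√(1 − 0.528²) = 1/√0.7212 = 1.178
Earth-frame duration is the dilated interval: Δt = γτ = 1.178 × 25.8 years.

Δt = 30.4 years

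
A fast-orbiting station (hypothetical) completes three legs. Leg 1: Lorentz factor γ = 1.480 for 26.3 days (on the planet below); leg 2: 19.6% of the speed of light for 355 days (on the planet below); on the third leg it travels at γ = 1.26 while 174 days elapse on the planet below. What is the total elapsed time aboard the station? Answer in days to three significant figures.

Leg 1: γ = 1.480; τ_1 = 26.3/1.480 = 17.77 days.
Leg 2: β = 0.196; γ = 1/√(1 − 0.196²) = 1/√0.9616 = 1.020; τ_2 = 355/1.020 = 348.1 days.
Leg 3: γ = 1.26; τ_3 = 174/1.260 = 138.1 days.
Total: 17.77 + 348.1 + 138.1 days.

τ = 504 days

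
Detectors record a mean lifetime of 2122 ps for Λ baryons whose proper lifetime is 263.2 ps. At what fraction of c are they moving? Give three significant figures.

γ = Δt/τ₀ = 2122/263.2 = 8.062
β = √(1 − 1/γ²) = √(1 − 0.01538) = √0.9846

v = 0.992c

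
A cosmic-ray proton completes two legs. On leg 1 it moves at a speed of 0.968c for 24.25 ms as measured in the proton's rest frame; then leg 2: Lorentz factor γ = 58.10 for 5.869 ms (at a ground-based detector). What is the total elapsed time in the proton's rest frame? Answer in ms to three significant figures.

τ = 24.4 ms

Leg 1: 24.25 ms is already measured in the proton's rest frame.
Leg 2: γ = 58.10; τ_2 = 5.869/58.10 = 0.1010 ms.
Total: 24.25 + 0.1010 ms.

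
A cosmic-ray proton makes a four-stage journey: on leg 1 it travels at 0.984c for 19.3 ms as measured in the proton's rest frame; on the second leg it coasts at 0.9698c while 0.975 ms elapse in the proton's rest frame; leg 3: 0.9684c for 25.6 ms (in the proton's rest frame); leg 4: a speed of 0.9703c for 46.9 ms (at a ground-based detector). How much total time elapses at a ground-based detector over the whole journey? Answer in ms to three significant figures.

Leg 1: γ = 1/√(1 − 0.984²) = 1/√0.03174 = 5.613; Δt_1 = 5.613 × 19.3 = 108.3 ms.
Leg 2: γ = 1/√(1 − 0.9698²) = 1/√0.05949 = 4.100; Δt_2 = 4.100 × 0.975 = 3.998 ms.
Leg 3: γ = 1/√(1 − 0.9684²) = 1/√0.06220 = 4.010; Δt_3 = 4.010 × 25.6 = 102.6 ms.
Leg 4: 46.9 ms is already measured at a ground-based detector.
Total: 108.3 + 3.998 + 102.6 + 46.90 ms.

Δt = 262 ms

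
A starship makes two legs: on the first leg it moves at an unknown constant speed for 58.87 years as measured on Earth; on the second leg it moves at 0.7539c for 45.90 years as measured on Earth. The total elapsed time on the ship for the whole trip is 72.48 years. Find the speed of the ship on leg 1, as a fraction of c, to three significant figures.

Leg 1: speed unknown; τ_1 = 58.87/γ_1.
Leg 2: γ = 1/√(1 − 0.7539²) = 1/√0.4316 = 1.522; τ_2 = 45.90/1.522 = 30.16 years.
Total proper time: τ_1 + 30.16 = 72.48, so τ_1 = 72.48 − 30.16 = 42.32 years.
γ_1 = 58.87/42.32 = 1.391; β = √(1 − 1/γ²) = √0.4831.

β = 0.695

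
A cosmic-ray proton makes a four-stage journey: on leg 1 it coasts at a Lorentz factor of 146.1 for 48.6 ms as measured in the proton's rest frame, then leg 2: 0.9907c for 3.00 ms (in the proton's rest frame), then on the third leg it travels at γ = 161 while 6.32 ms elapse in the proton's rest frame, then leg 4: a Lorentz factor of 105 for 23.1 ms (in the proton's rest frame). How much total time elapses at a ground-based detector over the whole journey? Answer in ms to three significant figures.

Leg 1: γ = 146.1; Δt_1 = 146.1 × 48.6 = 7100 ms.
Leg 2: γ = 1/√(1 − 0.9907²) = 1/√0.01851 = 7.349; Δt_2 = 7.349 × 3.00 = 22.05 ms.
Leg 3: γ = 161; Δt_3 = 161.0 × 6.32 = 1018 ms.
Leg 4: γ = 105; Δt_4 = 105.0 × 23.1 = 2425 ms.
Total: 7100 + 22.05 + 1018 + 2425 ms.

Δt = 1.06×10⁴ ms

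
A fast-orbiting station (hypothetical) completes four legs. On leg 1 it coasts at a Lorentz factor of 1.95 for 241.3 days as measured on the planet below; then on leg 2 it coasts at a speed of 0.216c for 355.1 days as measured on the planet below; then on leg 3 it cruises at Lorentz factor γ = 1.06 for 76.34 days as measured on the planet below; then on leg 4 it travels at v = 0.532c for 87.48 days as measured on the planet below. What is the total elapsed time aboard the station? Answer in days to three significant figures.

Leg 1: γ = 1.95; τ_1 = 241.3/1.950 = 123.7 days.
Leg 2: γ = 1/√(1 − 0.216²) = 1/√0.9533 = 1.024; τ_2 = 355.1/1.024 = 346.7 days.
Leg 3: γ = 1.06; τ_3 = 76.34/1.060 = 72.02 days.
Leg 4: γ = 1/√(1 − 0.532²) = 1/√0.7170 = 1.181; τ_4 = 87.48/1.181 = 74.07 days.
Total: 123.7 + 346.7 + 72.02 + 74.07 days.

τ = 617 days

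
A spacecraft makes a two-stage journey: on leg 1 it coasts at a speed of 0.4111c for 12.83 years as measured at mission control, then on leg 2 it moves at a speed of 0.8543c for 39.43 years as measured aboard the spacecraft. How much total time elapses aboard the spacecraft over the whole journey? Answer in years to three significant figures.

Leg 1: γ = 1/√(1 − 0.4111²) = 1/√0.8310 = 1.097; τ_1 = 12.83/1.097 = 11.70 years.
Leg 2: 39.43 years is already measured aboard the spacecraft.
Total: 11.70 + 39.43 years.

τ = 51.1 years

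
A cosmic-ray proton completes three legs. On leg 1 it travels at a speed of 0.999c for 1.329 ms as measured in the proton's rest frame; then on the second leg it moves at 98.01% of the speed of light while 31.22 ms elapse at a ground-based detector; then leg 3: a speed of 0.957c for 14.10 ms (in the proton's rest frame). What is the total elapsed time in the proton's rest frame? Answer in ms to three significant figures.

Leg 1: 1.329 ms is already measured in the proton's rest frame.
Leg 2: β = 0.9801; γ = 1/√(1 − 0.9801²) = 1/√0.03940 = 5.038; τ_2 = 31.22/5.038 = 6.197 ms.
Leg 3: 14.10 ms is already measured in the proton's rest frame.
Total: 1.329 + 6.197 + 14.10 ms.

τ = 21.6 ms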